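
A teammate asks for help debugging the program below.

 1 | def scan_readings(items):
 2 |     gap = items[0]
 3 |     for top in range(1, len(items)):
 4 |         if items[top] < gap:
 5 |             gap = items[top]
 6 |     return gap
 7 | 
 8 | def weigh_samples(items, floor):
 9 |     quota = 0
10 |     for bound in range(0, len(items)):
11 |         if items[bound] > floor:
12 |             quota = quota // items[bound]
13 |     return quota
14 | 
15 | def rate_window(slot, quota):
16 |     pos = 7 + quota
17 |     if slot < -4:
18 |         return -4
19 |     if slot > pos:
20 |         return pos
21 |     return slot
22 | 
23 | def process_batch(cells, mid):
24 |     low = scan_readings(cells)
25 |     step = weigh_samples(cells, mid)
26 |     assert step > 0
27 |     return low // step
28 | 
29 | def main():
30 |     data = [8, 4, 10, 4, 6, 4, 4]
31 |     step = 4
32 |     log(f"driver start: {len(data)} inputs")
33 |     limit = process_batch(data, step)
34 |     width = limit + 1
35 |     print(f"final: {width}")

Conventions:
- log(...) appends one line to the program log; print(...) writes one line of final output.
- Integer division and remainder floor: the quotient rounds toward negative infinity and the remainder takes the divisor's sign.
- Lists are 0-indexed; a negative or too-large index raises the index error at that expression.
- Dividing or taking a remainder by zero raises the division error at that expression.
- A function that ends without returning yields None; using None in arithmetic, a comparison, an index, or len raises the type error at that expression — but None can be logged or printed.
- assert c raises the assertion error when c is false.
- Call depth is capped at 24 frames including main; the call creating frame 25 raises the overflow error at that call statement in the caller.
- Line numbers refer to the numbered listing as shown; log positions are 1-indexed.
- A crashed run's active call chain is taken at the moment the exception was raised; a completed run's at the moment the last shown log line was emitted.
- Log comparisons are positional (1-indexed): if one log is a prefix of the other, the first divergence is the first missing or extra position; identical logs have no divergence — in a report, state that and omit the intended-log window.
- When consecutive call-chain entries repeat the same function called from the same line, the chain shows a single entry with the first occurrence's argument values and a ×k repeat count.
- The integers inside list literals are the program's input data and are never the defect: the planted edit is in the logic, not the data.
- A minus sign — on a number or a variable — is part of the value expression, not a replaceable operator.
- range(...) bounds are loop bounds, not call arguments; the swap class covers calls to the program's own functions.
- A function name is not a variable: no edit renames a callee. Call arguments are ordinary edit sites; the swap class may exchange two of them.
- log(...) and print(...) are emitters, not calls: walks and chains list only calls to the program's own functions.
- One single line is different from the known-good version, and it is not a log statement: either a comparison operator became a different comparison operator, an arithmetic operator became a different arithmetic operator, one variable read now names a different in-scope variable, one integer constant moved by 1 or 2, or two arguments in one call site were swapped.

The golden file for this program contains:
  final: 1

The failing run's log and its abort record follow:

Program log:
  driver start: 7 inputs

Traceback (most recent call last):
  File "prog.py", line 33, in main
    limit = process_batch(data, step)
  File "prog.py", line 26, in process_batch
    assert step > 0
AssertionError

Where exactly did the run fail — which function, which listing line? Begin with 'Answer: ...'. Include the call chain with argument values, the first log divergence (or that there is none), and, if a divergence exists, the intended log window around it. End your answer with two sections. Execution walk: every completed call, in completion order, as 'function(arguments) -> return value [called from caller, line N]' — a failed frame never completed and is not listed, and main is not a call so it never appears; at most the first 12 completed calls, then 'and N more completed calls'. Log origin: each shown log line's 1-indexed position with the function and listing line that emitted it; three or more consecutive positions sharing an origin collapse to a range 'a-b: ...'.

Answer: the error was raised in process_batch, line 26.
Key fact: Every log line matches the working run — the failure is the only observable divergence.
Call chain: main -> process_batch([8, 4, 10, 4, 6, 4, 4], 4) (called at line 33).
First divergence: none (the log streams are identical).
Execution walk:
  scan_readings([8, 4, 10, 4, 6, 4, 4]) -> 4  [called from process_batch, line 24]
  weigh_samples([8, 4, 10, 4, 6, 4, 4], 4) -> 0  [called from process_batch, line 25]
Log line origins:
  1: logged in main at line 32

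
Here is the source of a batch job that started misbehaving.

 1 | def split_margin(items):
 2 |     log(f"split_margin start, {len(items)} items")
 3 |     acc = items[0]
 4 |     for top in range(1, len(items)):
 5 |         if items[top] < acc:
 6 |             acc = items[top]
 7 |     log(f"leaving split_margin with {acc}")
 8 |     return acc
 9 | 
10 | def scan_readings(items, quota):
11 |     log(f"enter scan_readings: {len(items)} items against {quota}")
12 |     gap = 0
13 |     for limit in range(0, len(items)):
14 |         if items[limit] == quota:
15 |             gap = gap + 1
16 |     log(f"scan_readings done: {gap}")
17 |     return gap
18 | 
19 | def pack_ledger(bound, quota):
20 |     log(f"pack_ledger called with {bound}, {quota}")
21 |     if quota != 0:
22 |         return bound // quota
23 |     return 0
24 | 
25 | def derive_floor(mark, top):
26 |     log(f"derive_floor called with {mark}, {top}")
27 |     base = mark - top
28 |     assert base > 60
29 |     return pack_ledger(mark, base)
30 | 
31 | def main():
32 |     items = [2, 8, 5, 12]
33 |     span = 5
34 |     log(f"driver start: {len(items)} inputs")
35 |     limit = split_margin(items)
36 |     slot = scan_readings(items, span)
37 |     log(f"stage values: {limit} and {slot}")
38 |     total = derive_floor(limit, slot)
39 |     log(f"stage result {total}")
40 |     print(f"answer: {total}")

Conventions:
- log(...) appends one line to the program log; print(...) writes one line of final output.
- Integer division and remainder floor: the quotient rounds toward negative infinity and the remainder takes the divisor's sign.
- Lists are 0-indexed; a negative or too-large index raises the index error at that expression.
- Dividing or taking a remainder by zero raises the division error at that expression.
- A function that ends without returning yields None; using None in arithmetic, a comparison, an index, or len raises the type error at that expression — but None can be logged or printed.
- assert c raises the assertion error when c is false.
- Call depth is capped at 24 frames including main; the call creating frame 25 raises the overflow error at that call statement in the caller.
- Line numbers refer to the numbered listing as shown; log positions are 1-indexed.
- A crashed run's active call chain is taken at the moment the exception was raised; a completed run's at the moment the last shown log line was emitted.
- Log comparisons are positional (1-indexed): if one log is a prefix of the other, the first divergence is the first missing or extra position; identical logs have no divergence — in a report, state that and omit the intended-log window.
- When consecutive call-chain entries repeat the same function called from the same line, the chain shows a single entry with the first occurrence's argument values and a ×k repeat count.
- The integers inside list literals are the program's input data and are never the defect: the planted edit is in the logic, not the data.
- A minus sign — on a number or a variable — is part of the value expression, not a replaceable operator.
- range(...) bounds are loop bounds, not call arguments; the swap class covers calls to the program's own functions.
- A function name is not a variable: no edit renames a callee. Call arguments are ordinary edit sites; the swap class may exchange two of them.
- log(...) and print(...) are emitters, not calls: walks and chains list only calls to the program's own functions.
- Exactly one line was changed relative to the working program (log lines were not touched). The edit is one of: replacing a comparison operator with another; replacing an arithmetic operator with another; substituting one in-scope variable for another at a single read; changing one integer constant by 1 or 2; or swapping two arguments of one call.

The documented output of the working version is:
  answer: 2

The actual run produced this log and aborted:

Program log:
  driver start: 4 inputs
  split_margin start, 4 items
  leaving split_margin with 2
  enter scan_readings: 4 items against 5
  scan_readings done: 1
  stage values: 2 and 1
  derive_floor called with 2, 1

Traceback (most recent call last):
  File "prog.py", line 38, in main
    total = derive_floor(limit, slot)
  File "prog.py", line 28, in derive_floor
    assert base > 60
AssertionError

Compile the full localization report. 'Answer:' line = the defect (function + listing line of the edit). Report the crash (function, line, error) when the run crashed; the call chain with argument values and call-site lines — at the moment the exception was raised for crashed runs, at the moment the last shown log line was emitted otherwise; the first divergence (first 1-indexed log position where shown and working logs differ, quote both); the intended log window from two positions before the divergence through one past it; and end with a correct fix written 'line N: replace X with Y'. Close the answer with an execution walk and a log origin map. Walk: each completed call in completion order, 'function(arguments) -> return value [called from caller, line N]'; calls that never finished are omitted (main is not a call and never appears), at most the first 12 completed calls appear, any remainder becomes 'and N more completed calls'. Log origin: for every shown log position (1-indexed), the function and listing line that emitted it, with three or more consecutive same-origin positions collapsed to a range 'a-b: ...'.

Answer: the defect is in derive_floor at line 28.
The tell: The shown log is a 7-line prefix of the intended one, whose next entry is 'pack_ledger called with 2, 1'.
Crash: derive_floor, line 28, AssertionError.
Call chain: main -> derive_floor(2, 1) (called at line 38).
First divergence: position 8; the shown log stops at 7 lines while the working version next logs 'pack_ledger called with 2, 1'.
Intended log window:
  6: stage values: 2 and 1
  7: derive_floor called with 2, 1
  8: pack_ledger called with 2, 1
  9: stage result 2
Execution walk:
  split_margin([2, 8, 5, 12]) -> 2  [called from main, line 35]
  scan_readings([2, 8, 5, 12], 5) -> 1  [called from main, line 36]
Log origins:
  1: from main, line 34
  2: from split_margin, line 2
  3: from split_margin, line 7
  4: from scan_readings, line 11
  5: from scan_readings, line 16
  6: from main, line 37
  7: from derive_floor, line 26
A correct fix: line 28: replace `>` with `<=`.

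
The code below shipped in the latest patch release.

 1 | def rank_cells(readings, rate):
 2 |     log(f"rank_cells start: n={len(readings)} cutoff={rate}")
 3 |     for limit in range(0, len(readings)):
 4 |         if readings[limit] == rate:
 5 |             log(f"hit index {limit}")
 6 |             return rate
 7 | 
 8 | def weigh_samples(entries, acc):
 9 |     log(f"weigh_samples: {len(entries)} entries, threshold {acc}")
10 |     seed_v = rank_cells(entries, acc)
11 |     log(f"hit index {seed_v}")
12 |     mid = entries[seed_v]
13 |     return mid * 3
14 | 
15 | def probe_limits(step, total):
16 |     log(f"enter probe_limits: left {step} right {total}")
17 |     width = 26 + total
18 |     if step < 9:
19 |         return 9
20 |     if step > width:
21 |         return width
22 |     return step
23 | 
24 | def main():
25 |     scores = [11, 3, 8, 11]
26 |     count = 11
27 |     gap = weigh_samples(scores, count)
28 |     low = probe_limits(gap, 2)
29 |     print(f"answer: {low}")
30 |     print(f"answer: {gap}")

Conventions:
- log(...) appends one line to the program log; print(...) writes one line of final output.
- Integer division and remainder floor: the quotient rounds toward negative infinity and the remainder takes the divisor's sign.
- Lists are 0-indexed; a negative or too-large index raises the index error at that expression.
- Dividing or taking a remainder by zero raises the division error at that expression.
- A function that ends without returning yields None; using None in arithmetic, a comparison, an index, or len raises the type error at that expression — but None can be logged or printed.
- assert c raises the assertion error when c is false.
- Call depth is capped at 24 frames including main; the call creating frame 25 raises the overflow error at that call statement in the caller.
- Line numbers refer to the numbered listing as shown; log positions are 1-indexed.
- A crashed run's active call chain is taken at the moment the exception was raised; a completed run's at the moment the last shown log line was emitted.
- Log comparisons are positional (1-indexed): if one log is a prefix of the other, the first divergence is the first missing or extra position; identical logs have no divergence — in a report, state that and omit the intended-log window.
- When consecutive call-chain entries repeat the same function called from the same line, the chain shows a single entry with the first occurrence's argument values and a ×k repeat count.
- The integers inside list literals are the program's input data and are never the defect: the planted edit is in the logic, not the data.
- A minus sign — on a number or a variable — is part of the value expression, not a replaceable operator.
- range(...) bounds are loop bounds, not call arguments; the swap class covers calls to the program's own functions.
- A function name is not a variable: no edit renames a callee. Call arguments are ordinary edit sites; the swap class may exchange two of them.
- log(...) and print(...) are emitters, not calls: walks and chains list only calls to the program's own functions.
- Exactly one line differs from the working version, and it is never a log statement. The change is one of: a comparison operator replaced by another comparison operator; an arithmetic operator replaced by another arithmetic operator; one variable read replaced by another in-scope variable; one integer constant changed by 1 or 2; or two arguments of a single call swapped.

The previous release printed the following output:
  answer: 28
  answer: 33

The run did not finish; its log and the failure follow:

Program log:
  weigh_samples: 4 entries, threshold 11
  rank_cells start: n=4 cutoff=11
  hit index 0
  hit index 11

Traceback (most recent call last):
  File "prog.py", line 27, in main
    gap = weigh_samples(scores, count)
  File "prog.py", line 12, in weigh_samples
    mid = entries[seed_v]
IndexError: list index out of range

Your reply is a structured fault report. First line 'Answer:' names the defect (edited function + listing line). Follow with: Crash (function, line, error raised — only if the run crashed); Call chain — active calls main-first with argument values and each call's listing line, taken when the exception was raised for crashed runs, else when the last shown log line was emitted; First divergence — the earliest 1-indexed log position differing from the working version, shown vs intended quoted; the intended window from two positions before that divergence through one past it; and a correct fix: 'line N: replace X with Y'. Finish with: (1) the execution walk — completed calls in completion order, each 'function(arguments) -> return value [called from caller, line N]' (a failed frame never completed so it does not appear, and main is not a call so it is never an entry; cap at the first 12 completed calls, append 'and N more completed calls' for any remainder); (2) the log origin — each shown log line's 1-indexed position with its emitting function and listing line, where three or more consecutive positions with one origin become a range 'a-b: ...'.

Answer: the defect is in rank_cells at line 6.
The tell: The earliest visible damage is log position 4 — 'hit index 11' rather than the intended 'hit index 0'.
Crash: weigh_samples, line 12, IndexError.
Call chain: main -> weigh_samples([11, 3, 8, 11], 11) (called at line 27).
First divergence: at position 4 the run shows 'hit index 11' where the working version logs 'hit index 0'.
Intended log window:
  2: rank_cells start: n=4 cutoff=11
  3: hit index 0
  4: hit index 0
  5: enter probe_limits: left 33 right 2
Execution walk:
  rank_cells([11, 3, 8, 11], 11) -> 11  [called from weigh_samples, line 10]
Log origins:
  1: logged in weigh_samples at line 9
  2: logged in rank_cells at line 2
  3: logged in rank_cells at line 5
  4: logged in weigh_samples at line 11
A correct fix: line 6: replace `rate` with `limit`.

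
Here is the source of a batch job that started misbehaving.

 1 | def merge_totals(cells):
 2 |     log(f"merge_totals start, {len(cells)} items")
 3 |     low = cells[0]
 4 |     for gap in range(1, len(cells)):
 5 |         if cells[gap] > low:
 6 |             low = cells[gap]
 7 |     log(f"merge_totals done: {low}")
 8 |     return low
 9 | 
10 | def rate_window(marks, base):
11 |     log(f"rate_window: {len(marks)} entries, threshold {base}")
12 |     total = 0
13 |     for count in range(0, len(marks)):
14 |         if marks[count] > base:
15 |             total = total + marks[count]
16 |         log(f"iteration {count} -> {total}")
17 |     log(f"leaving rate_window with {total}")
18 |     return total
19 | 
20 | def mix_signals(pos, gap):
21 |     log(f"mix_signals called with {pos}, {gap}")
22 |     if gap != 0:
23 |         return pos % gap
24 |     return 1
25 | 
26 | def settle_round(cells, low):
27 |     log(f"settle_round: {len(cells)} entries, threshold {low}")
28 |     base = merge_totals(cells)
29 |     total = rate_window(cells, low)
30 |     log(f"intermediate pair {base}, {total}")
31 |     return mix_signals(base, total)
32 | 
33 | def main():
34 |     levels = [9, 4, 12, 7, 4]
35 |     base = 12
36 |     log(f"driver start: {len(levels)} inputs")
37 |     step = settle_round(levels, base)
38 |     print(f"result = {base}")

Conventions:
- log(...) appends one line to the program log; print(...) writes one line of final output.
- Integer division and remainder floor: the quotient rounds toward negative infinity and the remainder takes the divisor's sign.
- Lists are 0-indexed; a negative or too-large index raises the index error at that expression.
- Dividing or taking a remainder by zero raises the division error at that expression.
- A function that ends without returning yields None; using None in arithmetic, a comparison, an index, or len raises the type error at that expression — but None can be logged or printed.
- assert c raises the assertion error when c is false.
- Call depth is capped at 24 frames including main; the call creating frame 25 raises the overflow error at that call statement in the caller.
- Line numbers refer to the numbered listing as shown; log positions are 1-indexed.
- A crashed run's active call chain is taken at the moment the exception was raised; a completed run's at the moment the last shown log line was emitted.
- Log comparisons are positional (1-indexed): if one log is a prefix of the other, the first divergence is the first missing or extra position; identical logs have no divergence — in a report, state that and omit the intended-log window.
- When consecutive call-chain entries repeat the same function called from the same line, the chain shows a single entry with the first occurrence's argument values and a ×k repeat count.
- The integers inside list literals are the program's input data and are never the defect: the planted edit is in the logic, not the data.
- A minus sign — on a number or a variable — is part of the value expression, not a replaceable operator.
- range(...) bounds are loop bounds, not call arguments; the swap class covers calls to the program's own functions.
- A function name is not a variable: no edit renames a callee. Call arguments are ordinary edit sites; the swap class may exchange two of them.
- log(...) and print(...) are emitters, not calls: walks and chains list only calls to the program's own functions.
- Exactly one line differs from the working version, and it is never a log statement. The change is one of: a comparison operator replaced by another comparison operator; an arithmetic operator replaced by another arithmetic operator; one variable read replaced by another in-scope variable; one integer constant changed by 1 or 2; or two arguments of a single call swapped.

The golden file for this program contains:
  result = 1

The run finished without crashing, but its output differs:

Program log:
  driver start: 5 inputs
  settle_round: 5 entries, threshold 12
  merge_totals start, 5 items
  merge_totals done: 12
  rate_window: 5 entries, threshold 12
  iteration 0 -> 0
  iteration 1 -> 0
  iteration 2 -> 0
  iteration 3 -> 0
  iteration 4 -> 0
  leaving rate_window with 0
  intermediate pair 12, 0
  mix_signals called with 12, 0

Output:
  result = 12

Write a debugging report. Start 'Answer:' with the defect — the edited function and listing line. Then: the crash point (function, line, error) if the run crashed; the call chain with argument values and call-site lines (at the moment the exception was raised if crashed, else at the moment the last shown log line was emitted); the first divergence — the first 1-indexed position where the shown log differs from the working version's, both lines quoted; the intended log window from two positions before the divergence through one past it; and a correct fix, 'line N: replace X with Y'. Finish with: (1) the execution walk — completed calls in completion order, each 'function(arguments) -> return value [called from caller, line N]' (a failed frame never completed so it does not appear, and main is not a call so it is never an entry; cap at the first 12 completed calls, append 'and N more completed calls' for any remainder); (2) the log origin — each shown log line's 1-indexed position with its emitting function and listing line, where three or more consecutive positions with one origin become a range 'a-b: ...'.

Answer: the defect is in main at line 38.
The tell: Nothing in the log betrays the bug — only the output does.
Call chain: main -> settle_round([9, 4, 12, 7, 4], 12) (called at line 37) -> mix_signals(12, 0) (called at line 31).
First divergence: there is none — every log position agrees.
Execution walk:
  merge_totals([9, 4, 12, 7, 4]) -> 12  [called from settle_round, line 28]
  rate_window([9, 4, 12, 7, 4], 12) -> 0  [called from settle_round, line 29]
  mix_signals(12, 0) -> 1  [called from settle_round, line 31]
  settle_round([9, 4, 12, 7, 4], 12) -> 1  [called from main, line 37]
Log origin:
  1: logged in main at line 36
  2: logged in settle_round at line 27
  3: logged in merge_totals at line 2
  4: logged in merge_totals at line 7
  5: logged in rate_window at line 11
  6-10: logged in rate_window at line 16
  11: logged in rate_window at line 17
  12: logged in settle_round at line 30
  13: logged in mix_signals at line 21
A correct fix: line 38: replace `base` with `step`.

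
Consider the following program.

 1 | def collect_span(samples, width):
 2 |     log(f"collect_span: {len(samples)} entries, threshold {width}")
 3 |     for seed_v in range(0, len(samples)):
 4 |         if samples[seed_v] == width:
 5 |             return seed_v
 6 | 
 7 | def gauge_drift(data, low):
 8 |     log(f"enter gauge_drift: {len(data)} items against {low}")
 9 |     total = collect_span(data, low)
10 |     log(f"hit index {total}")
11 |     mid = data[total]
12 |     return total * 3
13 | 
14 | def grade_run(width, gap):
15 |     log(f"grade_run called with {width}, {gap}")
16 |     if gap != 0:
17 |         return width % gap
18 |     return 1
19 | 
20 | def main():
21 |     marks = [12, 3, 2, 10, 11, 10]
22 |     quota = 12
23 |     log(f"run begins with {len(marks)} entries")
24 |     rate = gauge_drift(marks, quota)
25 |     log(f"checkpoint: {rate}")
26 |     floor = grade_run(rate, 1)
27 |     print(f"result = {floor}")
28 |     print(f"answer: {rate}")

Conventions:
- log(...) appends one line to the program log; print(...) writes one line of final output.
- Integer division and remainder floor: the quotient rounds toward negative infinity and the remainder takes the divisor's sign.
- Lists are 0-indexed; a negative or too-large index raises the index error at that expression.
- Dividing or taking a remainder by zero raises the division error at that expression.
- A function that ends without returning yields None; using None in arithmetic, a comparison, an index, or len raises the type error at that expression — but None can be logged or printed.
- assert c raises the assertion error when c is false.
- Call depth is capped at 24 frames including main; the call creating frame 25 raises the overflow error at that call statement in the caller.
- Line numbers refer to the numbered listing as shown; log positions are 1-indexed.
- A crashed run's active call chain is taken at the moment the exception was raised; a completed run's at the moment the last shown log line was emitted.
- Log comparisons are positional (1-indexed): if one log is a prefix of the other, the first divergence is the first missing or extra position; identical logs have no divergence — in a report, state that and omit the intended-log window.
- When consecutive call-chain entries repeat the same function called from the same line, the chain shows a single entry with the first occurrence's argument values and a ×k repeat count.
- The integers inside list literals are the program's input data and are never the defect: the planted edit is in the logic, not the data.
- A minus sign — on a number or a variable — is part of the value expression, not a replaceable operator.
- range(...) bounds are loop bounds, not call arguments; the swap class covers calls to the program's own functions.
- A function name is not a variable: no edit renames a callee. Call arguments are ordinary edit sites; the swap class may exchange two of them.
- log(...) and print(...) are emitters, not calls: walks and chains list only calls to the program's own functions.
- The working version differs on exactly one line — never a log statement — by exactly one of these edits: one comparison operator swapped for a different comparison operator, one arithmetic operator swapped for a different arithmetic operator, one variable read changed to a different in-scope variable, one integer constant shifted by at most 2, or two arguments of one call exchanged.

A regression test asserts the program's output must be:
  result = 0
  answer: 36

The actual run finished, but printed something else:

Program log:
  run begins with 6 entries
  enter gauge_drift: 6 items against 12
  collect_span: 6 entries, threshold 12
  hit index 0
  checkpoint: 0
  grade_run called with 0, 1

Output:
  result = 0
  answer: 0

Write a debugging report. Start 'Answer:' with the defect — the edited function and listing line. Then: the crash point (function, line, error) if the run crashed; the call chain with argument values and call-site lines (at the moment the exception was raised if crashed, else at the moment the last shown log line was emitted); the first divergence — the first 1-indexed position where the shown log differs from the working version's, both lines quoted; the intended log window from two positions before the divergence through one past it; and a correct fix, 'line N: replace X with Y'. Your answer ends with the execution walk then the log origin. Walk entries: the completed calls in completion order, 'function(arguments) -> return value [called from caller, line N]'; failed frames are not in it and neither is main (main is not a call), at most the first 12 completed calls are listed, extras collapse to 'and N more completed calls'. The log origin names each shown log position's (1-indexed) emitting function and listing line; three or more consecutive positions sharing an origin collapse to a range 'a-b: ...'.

Answer: the defect is in gauge_drift at line 12.
The tell: Everything matches until log position 5, which reads 'checkpoint: 0' in place of 'checkpoint: 36'.
Call chain: main -> grade_run(0, 1) (called at line 26).
First divergence: position 5 — shown 'checkpoint: 0', intended 'checkpoint: 36'.
Intended log window:
  3: collect_span: 6 entries, threshold 12
  4: hit index 0
  5: checkpoint: 36
  6: grade_run called with 36, 1
Execution walk:
  collect_span([12, 3, 2, 10, 11, 10], 12) -> 0  [called from gauge_drift, line 9]
  gauge_drift([12, 3, 2, 10, 11, 10], 12) -> 0  [called from main, line 24]
  grade_run(0, 1) -> 0  [called from main, line 26]
Log origins:
  1: logged in main at line 23
  2: logged in gauge_drift at line 8
  3: logged in collect_span at line 2
  4: logged in gauge_drift at line 10
  5: logged in main at line 25
  6: logged in grade_run at line 15
A correct fix: line 12: replace `total` with `mid`.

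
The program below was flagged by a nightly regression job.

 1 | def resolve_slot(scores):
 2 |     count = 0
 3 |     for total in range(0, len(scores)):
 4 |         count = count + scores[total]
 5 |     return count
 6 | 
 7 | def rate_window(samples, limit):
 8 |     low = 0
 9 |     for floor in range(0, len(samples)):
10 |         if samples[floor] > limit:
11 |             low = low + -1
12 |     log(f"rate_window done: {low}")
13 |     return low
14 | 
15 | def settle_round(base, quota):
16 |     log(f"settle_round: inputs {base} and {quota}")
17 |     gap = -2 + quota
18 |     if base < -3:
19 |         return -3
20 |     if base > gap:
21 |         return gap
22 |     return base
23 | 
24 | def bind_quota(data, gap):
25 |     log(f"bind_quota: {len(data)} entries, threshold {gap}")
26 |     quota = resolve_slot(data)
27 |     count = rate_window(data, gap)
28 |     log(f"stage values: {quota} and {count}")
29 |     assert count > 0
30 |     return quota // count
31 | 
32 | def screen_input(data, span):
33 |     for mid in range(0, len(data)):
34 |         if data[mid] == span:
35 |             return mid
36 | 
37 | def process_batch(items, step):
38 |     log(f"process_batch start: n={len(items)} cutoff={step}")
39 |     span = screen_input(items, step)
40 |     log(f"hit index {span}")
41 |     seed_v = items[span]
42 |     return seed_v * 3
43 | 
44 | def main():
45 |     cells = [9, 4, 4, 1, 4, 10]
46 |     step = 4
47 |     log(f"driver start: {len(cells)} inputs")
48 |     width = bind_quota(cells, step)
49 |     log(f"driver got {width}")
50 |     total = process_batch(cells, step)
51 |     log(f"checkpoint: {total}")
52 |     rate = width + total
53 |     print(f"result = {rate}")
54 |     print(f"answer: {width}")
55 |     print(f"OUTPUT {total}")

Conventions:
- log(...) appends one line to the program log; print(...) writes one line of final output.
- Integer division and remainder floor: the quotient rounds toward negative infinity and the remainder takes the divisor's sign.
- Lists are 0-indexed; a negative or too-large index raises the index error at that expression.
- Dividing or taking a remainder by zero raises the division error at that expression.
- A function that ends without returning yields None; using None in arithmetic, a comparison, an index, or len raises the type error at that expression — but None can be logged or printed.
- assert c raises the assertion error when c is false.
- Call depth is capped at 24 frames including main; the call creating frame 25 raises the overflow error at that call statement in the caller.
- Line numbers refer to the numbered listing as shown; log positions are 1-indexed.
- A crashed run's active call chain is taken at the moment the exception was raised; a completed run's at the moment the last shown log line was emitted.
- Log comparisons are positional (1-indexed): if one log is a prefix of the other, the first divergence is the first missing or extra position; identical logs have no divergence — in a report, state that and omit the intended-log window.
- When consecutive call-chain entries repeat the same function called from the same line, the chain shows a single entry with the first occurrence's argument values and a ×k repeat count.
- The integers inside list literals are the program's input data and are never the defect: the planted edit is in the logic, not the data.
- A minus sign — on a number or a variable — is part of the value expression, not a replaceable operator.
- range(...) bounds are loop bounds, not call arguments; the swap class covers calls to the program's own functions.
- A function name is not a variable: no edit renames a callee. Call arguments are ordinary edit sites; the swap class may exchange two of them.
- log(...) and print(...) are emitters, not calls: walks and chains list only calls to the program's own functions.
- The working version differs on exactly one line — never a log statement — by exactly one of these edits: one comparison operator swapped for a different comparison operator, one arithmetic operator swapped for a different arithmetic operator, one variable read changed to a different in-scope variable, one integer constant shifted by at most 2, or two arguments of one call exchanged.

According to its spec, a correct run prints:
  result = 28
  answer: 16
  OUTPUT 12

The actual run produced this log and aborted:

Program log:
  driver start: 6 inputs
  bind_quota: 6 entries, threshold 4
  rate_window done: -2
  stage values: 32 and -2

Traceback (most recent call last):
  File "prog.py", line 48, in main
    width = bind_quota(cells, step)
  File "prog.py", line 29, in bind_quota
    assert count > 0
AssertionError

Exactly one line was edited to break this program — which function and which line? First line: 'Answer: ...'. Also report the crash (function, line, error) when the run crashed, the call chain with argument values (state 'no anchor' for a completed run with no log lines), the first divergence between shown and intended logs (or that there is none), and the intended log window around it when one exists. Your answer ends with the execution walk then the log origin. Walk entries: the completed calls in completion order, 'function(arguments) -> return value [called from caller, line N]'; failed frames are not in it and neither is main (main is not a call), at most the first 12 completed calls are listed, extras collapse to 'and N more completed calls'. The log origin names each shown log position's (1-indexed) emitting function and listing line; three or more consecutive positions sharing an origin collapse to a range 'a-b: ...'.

Answer: the defect is in rate_window at line 11.
Key observation: Everything matches until log position 3, which reads 'rate_window done: -2' in place of 'rate_window done: 2'.
Crash: bind_quota, line 29, AssertionError.
Call chain: main -> bind_quota([9, 4, 4, 1, 4, 10], 4) (called at line 48).
First divergence: position 3 — the shown line 'rate_window done: -2' should read 'rate_window done: 2'.
Intended log window:
  1: driver start: 6 inputs
  2: bind_quota: 6 entries, threshold 4
  3: rate_window done: 2
  4: stage values: 32 and 2
Execution walk:
  resolve_slot([9, 4, 4, 1, 4, 10]) -> 32  [called from bind_quota, line 26]
  rate_window([9, 4, 4, 1, 4, 10], 4) -> -2  [called from bind_quota, line 27]
Log origins:
  1: logged in main at line 47
  2: logged in bind_quota at line 25
  3: logged in rate_window at line 12
  4: logged in bind_quota at line 28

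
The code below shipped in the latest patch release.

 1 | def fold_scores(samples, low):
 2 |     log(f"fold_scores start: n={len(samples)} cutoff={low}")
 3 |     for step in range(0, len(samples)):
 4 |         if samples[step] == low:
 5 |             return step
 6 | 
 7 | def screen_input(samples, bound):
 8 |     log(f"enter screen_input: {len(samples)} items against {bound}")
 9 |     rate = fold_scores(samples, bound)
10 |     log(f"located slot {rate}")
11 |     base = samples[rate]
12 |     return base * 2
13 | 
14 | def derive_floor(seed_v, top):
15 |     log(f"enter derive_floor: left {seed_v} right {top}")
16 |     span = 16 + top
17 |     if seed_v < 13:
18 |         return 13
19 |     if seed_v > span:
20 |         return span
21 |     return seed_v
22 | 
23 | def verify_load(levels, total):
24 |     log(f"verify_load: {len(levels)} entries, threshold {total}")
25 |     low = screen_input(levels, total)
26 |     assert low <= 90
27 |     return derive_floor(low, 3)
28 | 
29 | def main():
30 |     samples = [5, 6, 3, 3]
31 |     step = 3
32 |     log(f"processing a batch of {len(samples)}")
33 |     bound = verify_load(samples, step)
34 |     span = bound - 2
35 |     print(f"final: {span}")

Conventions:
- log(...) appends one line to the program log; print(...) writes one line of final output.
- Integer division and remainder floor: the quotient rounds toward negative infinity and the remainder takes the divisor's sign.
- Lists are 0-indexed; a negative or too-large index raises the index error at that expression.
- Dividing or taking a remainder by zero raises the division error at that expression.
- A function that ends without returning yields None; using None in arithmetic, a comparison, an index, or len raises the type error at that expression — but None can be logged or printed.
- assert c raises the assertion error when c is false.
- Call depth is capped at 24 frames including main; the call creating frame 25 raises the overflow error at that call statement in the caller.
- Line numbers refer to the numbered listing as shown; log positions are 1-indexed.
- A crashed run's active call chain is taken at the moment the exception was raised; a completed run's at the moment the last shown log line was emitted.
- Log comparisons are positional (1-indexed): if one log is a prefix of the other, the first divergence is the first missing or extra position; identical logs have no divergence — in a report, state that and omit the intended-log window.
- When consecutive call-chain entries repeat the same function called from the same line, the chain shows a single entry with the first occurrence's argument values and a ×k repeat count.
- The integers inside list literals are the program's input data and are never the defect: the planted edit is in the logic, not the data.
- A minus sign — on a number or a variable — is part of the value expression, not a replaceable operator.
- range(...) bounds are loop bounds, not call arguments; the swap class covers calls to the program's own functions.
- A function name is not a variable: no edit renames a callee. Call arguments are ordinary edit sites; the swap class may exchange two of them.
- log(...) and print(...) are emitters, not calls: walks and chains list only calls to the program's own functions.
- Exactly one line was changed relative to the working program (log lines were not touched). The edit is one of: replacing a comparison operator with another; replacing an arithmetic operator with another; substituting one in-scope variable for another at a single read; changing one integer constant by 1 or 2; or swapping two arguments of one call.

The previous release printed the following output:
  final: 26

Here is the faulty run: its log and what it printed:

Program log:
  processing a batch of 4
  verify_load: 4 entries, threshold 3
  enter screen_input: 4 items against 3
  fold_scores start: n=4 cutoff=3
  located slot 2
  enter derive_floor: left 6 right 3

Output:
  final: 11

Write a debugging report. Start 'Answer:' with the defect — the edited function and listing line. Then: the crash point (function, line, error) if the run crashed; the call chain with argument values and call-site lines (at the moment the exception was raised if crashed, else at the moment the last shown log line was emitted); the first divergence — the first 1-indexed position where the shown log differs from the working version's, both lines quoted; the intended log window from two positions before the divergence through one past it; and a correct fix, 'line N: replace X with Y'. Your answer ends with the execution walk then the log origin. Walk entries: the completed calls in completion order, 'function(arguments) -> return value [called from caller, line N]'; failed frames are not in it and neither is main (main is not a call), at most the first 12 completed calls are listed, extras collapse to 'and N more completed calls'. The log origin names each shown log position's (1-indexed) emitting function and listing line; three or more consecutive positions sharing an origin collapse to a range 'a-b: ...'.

Answer: the defect is in main at line 34.
Key observation: The two runs log identically and part ways only at the printed values.
Call chain: main -> verify_load([5, 6, 3, 3], 3) (called at line 33) -> derive_floor(6, 3) (called at line 27).
First divergence: none — the logs agree in full.
Execution walk:
  fold_scores([5, 6, 3, 3], 3) -> 2  [called from screen_input, line 9]
  screen_input([5, 6, 3, 3], 3) -> 6  [called from verify_load, line 25]
  derive_floor(6, 3) -> 13  [called from verify_load, line 27]
  verify_load([5, 6, 3, 3], 3) -> 13  [called from main, line 33]
Log origin:
  1: from main, line 32
  2: from verify_load, line 24
  3: from screen_input, line 8
  4: from fold_scores, line 2
  5: from screen_input, line 10
  6: from derive_floor, line 15
A correct fix: line 34: replace `-` with `*`.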